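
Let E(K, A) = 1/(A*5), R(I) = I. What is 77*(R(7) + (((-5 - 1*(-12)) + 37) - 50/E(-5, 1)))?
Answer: -15323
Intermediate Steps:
E(K, A) = 1/(5*A)
77*(R(7) + (((-5 - 1*(-12)) + 37) - 50/E(-5, 1))) = 77*(7 + (((-5 - 1*(-12)) + 37) - 50/((⅕)/1))) = 77*(7 + (((-5 + 12) + 37) - 50/((⅕)*1))) = 77*(7 + ((7 + 37) - 50/⅕)) = 77*(7 + (44 - 50*5)) = 77*(7 + (44 - 250)) = 77*(7 - 206) = 77*(-199) = -15323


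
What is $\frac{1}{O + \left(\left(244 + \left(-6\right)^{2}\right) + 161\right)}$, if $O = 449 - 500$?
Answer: $\frac{1}{390} \approx 0.0025641$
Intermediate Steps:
$O = -51$ ($O = 449 - 500 = -51$)
$\frac{1}{O + \left(\left(244 + \left(-6\right)^{2}\right) + 161\right)} = \frac{1}{-51 + \left(\left(244 + \left(-6\right)^{2}\right) + 161\right)} = \frac{1}{-51 + \left(\left(244 + 36\right) + 161\right)} = \frac{1}{-51 + \left(280 + 161\right)} = \frac{1}{-51 + 441} = \frac{1}{390}$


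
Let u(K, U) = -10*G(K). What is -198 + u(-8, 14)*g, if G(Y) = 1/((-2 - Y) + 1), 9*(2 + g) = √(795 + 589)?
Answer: -1366/7 - 20*√346/63 ≈ -201.05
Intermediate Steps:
g = -2 + 2*√346/9 (g = -2 + √(795 + 589)/9 = -2 + √1384/9 = -2 + (2*√346)/9 = -2 + 2*√346/9 ≈ 2.1336)
G(Y) = 1/(-1 - Y)
u(K, U) = 10/(1 + K) (u(K, U) = -(-10)/(1 + K) = 10/(1 + K))
-198 + u(-8, 14)*g = -198 + (10/(1 - 8))*(-2 + 2*√346/9) = -198 + (10/(-7))*(-2 + 2*√346/9) = -198 + (10*(-⅐))*(-2 + 2*√346/9) = -198 - 10*(-2 + 2*√346/9)/7 = -198 + (20/7 - 20*√346/63) = -1366/7 - 20*√346/63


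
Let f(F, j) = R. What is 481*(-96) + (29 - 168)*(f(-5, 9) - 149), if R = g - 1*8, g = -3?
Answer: -23936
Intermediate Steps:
R = -11 (R = -3 - 1*8 = -3 - 8 = -11)
f(F, j) = -11
481*(-96) + (29 - 168)*(f(-5, 9) - 149) = 481*(-96) + (29 - 168)*(-11 - 149) = -46176 - 139*(-160) = -46176 + 22240 = -23936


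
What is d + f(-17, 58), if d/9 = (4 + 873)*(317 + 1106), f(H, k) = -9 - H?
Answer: 11231747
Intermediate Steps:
d = 11231739 (d = 9*((4 + 873)*(317 + 1106)) = 9*(877*1423) = 9*1247971 = 11231739)
d + f(-17, 58) = 11231739 + (-9 - 1*(-17)) = 11231739 + (-9 + 17) = 11231739 + 8 = 11231747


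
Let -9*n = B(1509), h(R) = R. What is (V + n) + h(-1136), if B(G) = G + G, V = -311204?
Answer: -938026/3 ≈ -3.1268e+5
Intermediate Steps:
B(G) = 2*G
n = -1006/3 (n = -2*1509/9 = -⅑*3018 = -1006/3 ≈ -335.33)
(V + n) + h(-1136) = (-311204 - 1006/3) - 1136 = -934618/3 - 1136 = -938026/3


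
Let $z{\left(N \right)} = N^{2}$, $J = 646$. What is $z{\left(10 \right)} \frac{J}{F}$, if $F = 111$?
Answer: $\frac{64600}{111} \approx 581.98$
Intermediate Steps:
$z{\left(10 \right)} \frac{J}{F} = 10^{2} \cdot \frac{646}{111} = 100 \cdot 646 \cdot \frac{1}{111} = 100 \cdot \frac{646}{111} = \frac{64600}{111}$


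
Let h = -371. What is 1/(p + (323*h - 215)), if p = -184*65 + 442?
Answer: -1/131566 ≈ -7.6007e-6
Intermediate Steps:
p = -11518 (p = -11960 + 442 = -11518)
1/(p + (323*h - 215)) = 1/(-11518 + (323*(-371) - 215)) = 1/(-11518 + (-119833 - 215)) = 1/(-11518 - 120048) = 1/(-131566) = -1/131566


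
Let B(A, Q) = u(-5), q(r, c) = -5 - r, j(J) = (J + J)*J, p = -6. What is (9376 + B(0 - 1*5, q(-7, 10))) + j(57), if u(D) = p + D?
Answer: 15863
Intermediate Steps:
j(J) = 2*J² (j(J) = (2*J)*J = 2*J²)
u(D) = -6 + D
B(A, Q) = -11 (B(A, Q) = -6 - 5 = -11)
(9376 + B(0 - 1*5, q(-7, 10))) + j(57) = (9376 - 11) + 2*57² = 9365 + 2*3249 = 9365 + 6498 = 15863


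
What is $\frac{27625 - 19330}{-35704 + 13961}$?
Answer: $- \frac{8295}{21743} \approx -0.3815$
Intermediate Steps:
$\frac{27625 - 19330}{-35704 + 13961} = \frac{8295}{-21743} = 8295 \left(- \frac{1}{21743}\right) = - \frac{8295}{21743}$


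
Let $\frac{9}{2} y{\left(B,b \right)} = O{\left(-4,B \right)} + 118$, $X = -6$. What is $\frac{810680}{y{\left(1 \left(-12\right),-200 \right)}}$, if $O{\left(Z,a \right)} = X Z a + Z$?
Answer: $- \frac{608010}{29} \approx -20966.0$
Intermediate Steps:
$O{\left(Z,a \right)} = Z - 6 Z a$ ($O{\left(Z,a \right)} = - 6 Z a + Z = Z - 6 Z a$)
$y{\left(B,b \right)} = \frac{76}{3} + \frac{16 B}{3}$ ($y{\left(B,b \right)} = \frac{2 \left(- 4 \left(1 - 6 B\right) + 118\right)}{9} = \frac{2 \left(\left(-4 + 24 B\right) + 118\right)}{9} = \frac{2 \left(114 + 24 B\right)}{9} = \frac{76}{3} + \frac{16 B}{3}$)
$\frac{810680}{y{\left(1 \left(-12\right),-200 \right)}} = \frac{810680}{\frac{76}{3} + \frac{16 \cdot 1 \left(-12\right)}{3}} = \frac{810680}{\frac{76}{3} + \frac{16}{3} \left(-12\right)} = \frac{810680}{\frac{76}{3} - 64} = \frac{810680}{- \frac{116}{3}} = 810680 \left(- \frac{3}{116}\right) = - \frac{608010}{29}$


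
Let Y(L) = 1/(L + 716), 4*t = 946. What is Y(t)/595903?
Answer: 2/1135195215 ≈ 1.7618e-9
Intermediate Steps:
t = 473/2 (t = (¼)*946 = 473/2 ≈ 236.50)
Y(L) = 1/(716 + L)
Y(t)/595903 = 1/((716 + 473/2)*595903) = (1/595903)/(1905/2) = (2/1905)*(1/595903) = 2/1135195215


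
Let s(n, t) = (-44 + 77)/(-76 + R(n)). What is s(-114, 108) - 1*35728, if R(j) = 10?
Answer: -71457/2 ≈ -35729.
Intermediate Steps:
s(n, t) = -1/2 (s(n, t) = (-44 + 77)/(-76 + 10) = 33/(-66) = 33*(-1/66) = -1/2)
s(-114, 108) - 1*35728 = -1/2 - 1*35728 = -1/2 - 35728 = -71457/2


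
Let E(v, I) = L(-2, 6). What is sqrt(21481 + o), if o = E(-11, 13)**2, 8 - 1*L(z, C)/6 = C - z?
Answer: sqrt(21481) ≈ 146.56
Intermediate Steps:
L(z, C) = 48 - 6*C + 6*z (L(z, C) = 48 - 6*(C - z) = 48 + (-6*C + 6*z) = 48 - 6*C + 6*z)
E(v, I) = 0 (E(v, I) = 48 - 6*6 + 6*(-2) = 48 - 36 - 12 = 0)
o = 0 (o = 0**2 = 0)
sqrt(21481 + o) = sqrt(21481 + 0) = sqrt(21481)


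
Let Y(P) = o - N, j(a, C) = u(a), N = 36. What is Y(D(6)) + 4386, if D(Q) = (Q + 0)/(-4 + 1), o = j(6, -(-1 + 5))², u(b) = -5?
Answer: 4375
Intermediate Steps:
j(a, C) = -5
o = 25 (o = (-5)² = 25)
D(Q) = -Q/3 (D(Q) = Q/(-3) = Q*(-⅓) = -Q/3)
Y(P) = -11 (Y(P) = 25 - 1*36 = 25 - 36 = -11)
Y(D(6)) + 4386 = -11 + 4386 = 4375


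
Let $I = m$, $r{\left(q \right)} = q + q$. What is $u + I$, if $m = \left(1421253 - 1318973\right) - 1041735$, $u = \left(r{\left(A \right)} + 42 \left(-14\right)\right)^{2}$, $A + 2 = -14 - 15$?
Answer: $-516955$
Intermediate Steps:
$A = -31$ ($A = -2 - 29 = -31$)
$r{\left(q \right)} = 2 q$
$u = 422500$ ($u = \left(2 \left(-31\right) + 42 \left(-14\right)\right)^{2} = \left(-62 - 588\right)^{2} = \left(-650\right)^{2} = 422500$)
$m = -939455$ ($m = 102280 - 1041735 = -939455$)
$I = -939455$
$u + I = 422500 - 939455 = -516955$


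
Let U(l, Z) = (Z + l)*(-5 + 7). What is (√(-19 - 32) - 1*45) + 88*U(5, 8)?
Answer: 2243 + I*√51 ≈ 2243.0 + 7.1414*I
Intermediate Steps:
U(l, Z) = 2*Z + 2*l (U(l, Z) = (Z + l)*2 = 2*Z + 2*l)
(√(-19 - 32) - 1*45) + 88*U(5, 8) = (√(-19 - 32) - 1*45) + 88*(2*8 + 2*5) = (√(-51) - 45) + 88*(16 + 10) = (I*√51 - 45) + 88*26 = (-45 + I*√51) + 2288 = 2243 + I*√51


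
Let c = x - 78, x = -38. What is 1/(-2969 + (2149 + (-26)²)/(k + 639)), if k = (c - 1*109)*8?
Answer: -1161/3449834 ≈ -0.00033654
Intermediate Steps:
c = -116 (c = -38 - 78 = -116)
k = -1800 (k = (-116 - 1*109)*8 = (-116 - 109)*8 = -225*8 = -1800)
1/(-2969 + (2149 + (-26)²)/(k + 639)) = 1/(-2969 + (2149 + (-26)²)/(-1800 + 639)) = 1/(-2969 + (2149 + 676)/(-1161)) = 1/(-2969 + 2825*(-1/1161)) = 1/(-2969 - 2825/1161) = 1/(-3449834/1161) = -1161/3449834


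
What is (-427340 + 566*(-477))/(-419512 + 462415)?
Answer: -697322/42903 ≈ -16.253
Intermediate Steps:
(-427340 + 566*(-477))/(-419512 + 462415) = (-427340 - 269982)/42903 = -697322*1/42903 = -697322/42903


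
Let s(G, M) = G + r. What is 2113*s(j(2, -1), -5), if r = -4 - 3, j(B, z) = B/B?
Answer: -12678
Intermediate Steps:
j(B, z) = 1
r = -7
s(G, M) = -7 + G (s(G, M) = G - 7 = -7 + G)
2113*s(j(2, -1), -5) = 2113*(-7 + 1) = 2113*(-6) = -12678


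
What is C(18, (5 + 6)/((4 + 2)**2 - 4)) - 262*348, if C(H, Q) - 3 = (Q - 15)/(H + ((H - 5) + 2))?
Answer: -96279157/1056 ≈ -91174.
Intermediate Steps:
C(H, Q) = 3 + (-15 + Q)/(-3 + 2*H) (C(H, Q) = 3 + (Q - 15)/(H + ((H - 5) + 2)) = 3 + (-15 + Q)/(H + ((-5 + H) + 2)) = 3 + (-15 + Q)/(H + (-3 + H)) = 3 + (-15 + Q)/(-3 + 2*H))
C(18, (5 + 6)/((4 + 2)**2 - 4)) - 262*348 = (-24 + (5 + 6)/((4 + 2)**2 - 4) + 6*18)/(-3 + 2*18) - 262*348 = (-24 + 11/(6**2 - 4) + 108)/(-3 + 36) - 91176 = (-24 + 11/(36 - 4) + 108)/33 - 91176 = (-24 + 11/32 + 108)/33 - 91176 = (1/33)*(2699/32) - 91176 = 2699/1056 - 91176 = -96279157/1056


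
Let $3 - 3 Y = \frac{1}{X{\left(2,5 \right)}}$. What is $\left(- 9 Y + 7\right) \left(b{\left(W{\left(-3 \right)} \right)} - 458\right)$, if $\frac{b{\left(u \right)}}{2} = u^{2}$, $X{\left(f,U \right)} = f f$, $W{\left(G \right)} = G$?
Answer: $550$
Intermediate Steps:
$X{\left(f,U \right)} = f^{2}$
$Y = \frac{11}{12}$ ($Y = 1 - \frac{1}{3 \cdot 2^{2}} = 1 - \frac{1}{3 \cdot 4} = 1 - \frac{1}{12} = \frac{11}{12} \approx 0.91667$)
$b{\left(u \right)} = 2 u^{2}$
$\left(- 9 Y + 7\right) \left(b{\left(W{\left(-3 \right)} \right)} - 458\right) = \left(\left(-9\right) \frac{11}{12} + 7\right) \left(2 \left(-3\right)^{2} - 458\right) = \left(- \frac{33}{4} + 7\right) \left(2 \cdot 9 - 458\right) = - \frac{5 \left(18 - 458\right)}{4} = \left(- \frac{5}{4}\right) \left(-440\right) = 550$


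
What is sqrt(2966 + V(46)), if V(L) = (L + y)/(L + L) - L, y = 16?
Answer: sqrt(6180146)/46 ≈ 54.043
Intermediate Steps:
V(L) = -L + (16 + L)/(2*L) (V(L) = (L + 16)/(L + L) - L = (16 + L)/((2*L)) - L = (16 + L)*(1/(2*L)) - L = (16 + L)/(2*L) - L = -L + (16 + L)/(2*L))
sqrt(2966 + V(46)) = sqrt(2966 + (1/2 - 1*46 + 8/46)) = sqrt(2966 + (1/2 - 46 + 8*(1/46))) = sqrt(2966 + (1/2 - 46 + 4/23)) = sqrt(2966 - 2085/46) = sqrt(134351/46) = sqrt(6180146)/46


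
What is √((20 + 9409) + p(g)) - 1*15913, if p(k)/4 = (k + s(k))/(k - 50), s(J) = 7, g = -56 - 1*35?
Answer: -15913 + 5*√833357/47 ≈ -15816.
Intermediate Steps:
g = -91 (g = -56 - 35 = -91)
p(k) = 4*(7 + k)/(-50 + k) (p(k) = 4*((k + 7)/(k - 50)) = 4*((7 + k)/(-50 + k)) = 4*(7 + k)/(-50 + k))
√((20 + 9409) + p(g)) - 1*15913 = √((20 + 9409) + 4*(7 - 91)/(-50 - 91)) - 1*15913 = √(9429 + 4*(-84)/(-141)) - 15913 = √(9429 + 4*(-1/141)*(-84)) - 15913 = √(9429 + 112/47) - 15913 = √(443275/47) - 15913 = 5*√833357/47 - 15913 = -15913 + 5*√833357/47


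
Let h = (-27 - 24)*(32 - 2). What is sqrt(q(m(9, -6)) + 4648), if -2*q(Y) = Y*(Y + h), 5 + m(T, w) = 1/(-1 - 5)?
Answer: sqrt(98230)/12 ≈ 26.118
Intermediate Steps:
m(T, w) = -31/6 (m(T, w) = -5 + 1/(-1 - 5) = -5 + 1/(-6) = -5 - 1/6 = -31/6)
h = -1530 (h = -51*30 = -1530)
q(Y) = -Y*(-1530 + Y)/2 (q(Y) = -Y*(Y - 1530)/2 = -Y*(-1530 + Y)/2)
sqrt(q(m(9, -6)) + 4648) = sqrt((1/2)*(-31/6)*(1530 - 1*(-31/6)) + 4648) = sqrt((1/2)*(-31/6)*(1530 + 31/6) + 4648) = sqrt((1/2)*(-31/6)*(9211/6) + 4648) = sqrt(-285541/72 + 4648) = sqrt(49115/72) = sqrt(98230)/12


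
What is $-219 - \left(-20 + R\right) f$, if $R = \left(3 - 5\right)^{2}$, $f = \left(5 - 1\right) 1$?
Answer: $-155$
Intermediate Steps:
$f = 4$ ($f = 4 \cdot 1 = 4$)
$R = 4$ ($R = \left(-2\right)^{2} = 4$)
$-219 - \left(-20 + R\right) f = -219 - \left(-20 + 4\right) 4 = -219 - \left(-16\right) 4 = -219 - -64 = -219 + 64 = -155$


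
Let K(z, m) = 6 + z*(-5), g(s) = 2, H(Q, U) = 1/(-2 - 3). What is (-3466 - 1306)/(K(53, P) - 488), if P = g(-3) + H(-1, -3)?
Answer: 4772/747 ≈ 6.3882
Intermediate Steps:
H(Q, U) = -⅕ (H(Q, U) = 1/(-5) = -⅕)
P = 9/5 (P = 2 - ⅕ = 9/5 ≈ 1.8000)
K(z, m) = 6 - 5*z
(-3466 - 1306)/(K(53, P) - 488) = (-3466 - 1306)/((6 - 5*53) - 488) = -4772/((6 - 265) - 488) = -4772/(-259 - 488) = -4772/(-747) = -4772*(-1/747) = 4772/747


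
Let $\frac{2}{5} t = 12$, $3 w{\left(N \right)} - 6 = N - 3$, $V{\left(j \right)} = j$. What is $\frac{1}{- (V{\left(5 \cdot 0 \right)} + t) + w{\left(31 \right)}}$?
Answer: $- \frac{3}{56} \approx -0.053571$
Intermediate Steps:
$w{\left(N \right)} = 1 + \frac{N}{3}$ ($w{\left(N \right)} = 2 + \frac{N - 3}{3} = 2 + \frac{-3 + N}{3} = 2 + \left(-1 + \frac{N}{3}\right) = 1 + \frac{N}{3}$)
$t = 30$ ($t = \frac{5}{2} \cdot 12 = 30$)
$\frac{1}{- (V{\left(5 \cdot 0 \right)} + t) + w{\left(31 \right)}} = \frac{1}{- (5 \cdot 0 + 30) + \left(1 + \frac{1}{3} \cdot 31\right)} = \frac{1}{- (0 + 30) + \left(1 + \frac{31}{3}\right)} = \frac{1}{\left(-1\right) 30 + \frac{34}{3}} = \frac{1}{-30 + \frac{34}{3}} = \frac{1}{- \frac{56}{3}} = - \frac{3}{56}$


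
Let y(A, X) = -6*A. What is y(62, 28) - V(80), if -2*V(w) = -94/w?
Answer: -29807/80 ≈ -372.59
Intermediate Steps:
V(w) = 47/w (V(w) = -(-47)/w = 47/w)
y(62, 28) - V(80) = -6*62 - 47/80 = -372 - 47/80 = -29807/80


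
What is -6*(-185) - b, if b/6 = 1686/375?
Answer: 135378/125 ≈ 1083.0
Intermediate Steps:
b = 3372/125 (b = 6*(1686/375) = 6*(1686*(1/375)) = 6*(562/125) = 3372/125 ≈ 26.976)
-6*(-185) - b = -6*(-185) - 1*3372/125 = 1110 - 3372/125 = 135378/125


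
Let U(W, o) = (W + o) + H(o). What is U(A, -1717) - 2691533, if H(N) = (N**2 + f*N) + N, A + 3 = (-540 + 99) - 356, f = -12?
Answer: 272926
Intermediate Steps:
A = -800 (A = -3 + ((-540 + 99) - 356) = -3 + (-441 - 356) = -3 - 797 = -800)
H(N) = N**2 - 11*N (H(N) = (N**2 - 12*N) + N = N**2 - 11*N)
U(W, o) = W + o + o*(-11 + o) (U(W, o) = (W + o) + o*(-11 + o) = W + o + o*(-11 + o))
U(A, -1717) - 2691533 = (-800 - 1717 - 1717*(-11 - 1717)) - 2691533 = (-800 - 1717 - 1717*(-1728)) - 2691533 = (-800 - 1717 + 2966976) - 2691533 = 2964459 - 2691533 = 272926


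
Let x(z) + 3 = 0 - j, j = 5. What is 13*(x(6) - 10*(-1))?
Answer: 26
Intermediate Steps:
x(z) = -8 (x(z) = -3 + (0 - 1*5) = -3 + (0 - 5) = -3 - 5 = -8)
13*(x(6) - 10*(-1)) = 13*(-8 - 10*(-1)) = 13*(-8 + 10) = 13*2 = 26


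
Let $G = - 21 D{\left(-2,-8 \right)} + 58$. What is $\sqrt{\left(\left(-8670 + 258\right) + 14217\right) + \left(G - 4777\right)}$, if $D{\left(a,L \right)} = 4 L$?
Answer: $\sqrt{1758} \approx 41.929$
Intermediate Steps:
$G = 730$ ($G = - 21 \cdot 4 \left(-8\right) + 58 = \left(-21\right) \left(-32\right) + 58 = 672 + 58 = 730$)
$\sqrt{\left(\left(-8670 + 258\right) + 14217\right) + \left(G - 4777\right)} = \sqrt{\left(\left(-8670 + 258\right) + 14217\right) + \left(730 - 4777\right)} = \sqrt{\left(-8412 + 14217\right) - 4047} = \sqrt{5805 - 4047} = \sqrt{1758}$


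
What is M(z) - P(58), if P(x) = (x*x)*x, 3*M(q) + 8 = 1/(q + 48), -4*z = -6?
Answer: -57949054/297 ≈ -1.9511e+5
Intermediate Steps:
z = 3/2 (z = -¼*(-6) = 3/2 ≈ 1.5000)
M(q) = -8/3 + 1/(3*(48 + q)) (M(q) = -8/3 + 1/(3*(q + 48)) = -8/3 + 1/(3*(48 + q)))
P(x) = x³ (P(x) = x²*x = x³)
M(z) - P(58) = (-383 - 8*3/2)/(3*(48 + 3/2)) - 1*58³ = (-383 - 12)/(3*(99/2)) - 1*195112 = (⅓)*(2/99)*(-395) - 195112 = -790/297 - 195112 = -57949054/297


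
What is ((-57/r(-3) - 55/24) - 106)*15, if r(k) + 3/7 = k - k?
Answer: 2965/8 ≈ 370.63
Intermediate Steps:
r(k) = -3/7 (r(k) = -3/7 + (k - k) = -3/7 + 0 = -3/7)
((-57/r(-3) - 55/24) - 106)*15 = ((-57/(-3/7) - 55/24) - 106)*15 = ((-57*(-7/3) - 55*1/24) - 106)*15 = ((133 - 55/24) - 106)*15 = (3137/24 - 106)*15 = (593/24)*15 = 2965/8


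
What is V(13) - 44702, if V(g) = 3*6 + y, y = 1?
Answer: -44683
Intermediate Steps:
V(g) = 19 (V(g) = 3*6 + 1 = 18 + 1 = 19)
V(13) - 44702 = 19 - 44702 = -44683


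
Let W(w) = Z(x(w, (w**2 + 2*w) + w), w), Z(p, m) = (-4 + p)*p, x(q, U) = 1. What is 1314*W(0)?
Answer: -3942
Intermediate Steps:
Z(p, m) = p*(-4 + p)
W(w) = -3 (W(w) = 1*(-4 + 1) = 1*(-3) = -3)
1314*W(0) = 1314*(-3) = -3942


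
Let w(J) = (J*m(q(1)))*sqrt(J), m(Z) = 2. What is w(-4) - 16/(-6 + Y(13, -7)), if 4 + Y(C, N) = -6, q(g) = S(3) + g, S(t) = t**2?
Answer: 1 - 16*I ≈ 1.0 - 16.0*I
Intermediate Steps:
q(g) = 9 + g (q(g) = 3**2 + g = 9 + g)
Y(C, N) = -10 (Y(C, N) = -4 - 6 = -10)
w(J) = 2*J**(3/2) (w(J) = (J*2)*sqrt(J) = (2*J)*sqrt(J) = 2*J**(3/2))
w(-4) - 16/(-6 + Y(13, -7)) = 2*(-4)**(3/2) - 16/(-6 - 10) = 2*(-8*I) - 16/(-16) = -16*I - 16*(-1/16) = -16*I + 1 = 1 - 16*I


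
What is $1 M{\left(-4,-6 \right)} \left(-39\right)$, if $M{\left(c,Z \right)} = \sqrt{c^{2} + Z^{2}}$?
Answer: $- 78 \sqrt{13} \approx -281.23$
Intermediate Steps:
$M{\left(c,Z \right)} = \sqrt{Z^{2} + c^{2}}$
$1 M{\left(-4,-6 \right)} \left(-39\right) = 1 \sqrt{\left(-6\right)^{2} + \left(-4\right)^{2}} \left(-39\right) = 1 \sqrt{36 + 16} \left(-39\right) = 1 \sqrt{52} \left(-39\right) = 1 \cdot 2 \sqrt{13} \left(-39\right) = 2 \sqrt{13} \left(-39\right) = - 78 \sqrt{13}$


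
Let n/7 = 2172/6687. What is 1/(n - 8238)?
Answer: -2229/18357434 ≈ -0.00012142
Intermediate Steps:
n = 5068/2229 (n = 7*(2172/6687) = 7*(2172*(1/6687)) = 7*(724/2229) = 5068/2229 ≈ 2.2737)
1/(n - 8238) = 1/(5068/2229 - 8238) = 1/(-18357434/2229) = -2229/18357434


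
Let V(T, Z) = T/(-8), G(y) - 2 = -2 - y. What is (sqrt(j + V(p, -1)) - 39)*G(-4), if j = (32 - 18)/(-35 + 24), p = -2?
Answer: -156 + 6*I*sqrt(55)/11 ≈ -156.0 + 4.0452*I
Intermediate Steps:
G(y) = -y (G(y) = 2 + (-2 - y) = -y)
V(T, Z) = -T/8 (V(T, Z) = T*(-1/8) = -T/8)
j = -14/11 (j = 14/(-11) = 14*(-1/11) = -14/11 ≈ -1.2727)
(sqrt(j + V(p, -1)) - 39)*G(-4) = (sqrt(-14/11 - 1/8*(-2)) - 39)*(-1*(-4)) = (sqrt(-14/11 + 1/4) - 39)*4 = (sqrt(-45/44) - 39)*4 = (3*I*sqrt(55)/22 - 39)*4 = (-39 + 3*I*sqrt(55)/22)*4 = -156 + 6*I*sqrt(55)/11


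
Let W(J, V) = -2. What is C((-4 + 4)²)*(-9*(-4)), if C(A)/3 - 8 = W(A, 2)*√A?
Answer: 864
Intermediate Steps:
C(A) = 24 - 6*√A (C(A) = 24 + 3*(-2*√A) = 24 - 6*√A)
C((-4 + 4)²)*(-9*(-4)) = (24 - 6*√((-4 + 4)²))*(-9*(-4)) = (24 - 6*√(0²))*36 = (24 - 6*√0)*36 = (24 - 6*0)*36 = (24 + 0)*36 = 24*36 = 864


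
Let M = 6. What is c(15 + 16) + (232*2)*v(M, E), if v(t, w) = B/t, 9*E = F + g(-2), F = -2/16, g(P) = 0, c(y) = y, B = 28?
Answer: 6589/3 ≈ 2196.3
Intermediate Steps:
F = -1/8 (F = -2*1/16 = -1/8 ≈ -0.12500)
E = -1/72 (E = (-1/8 + 0)/9 = (1/9)*(-1/8) = -1/72 ≈ -0.013889)
v(t, w) = 28/t
c(15 + 16) + (232*2)*v(M, E) = (15 + 16) + (232*2)*(28/6) = 31 + 464*(28*(1/6)) = 31 + 464*(14/3) = 31 + 6496/3 = 6589/3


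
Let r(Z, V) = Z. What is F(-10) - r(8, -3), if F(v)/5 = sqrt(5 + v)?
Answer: -8 + 5*I*sqrt(5) ≈ -8.0 + 11.18*I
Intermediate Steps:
F(v) = 5*sqrt(5 + v)
F(-10) - r(8, -3) = 5*sqrt(5 - 10) - 1*8 = 5*sqrt(-5) - 8 = 5*(I*sqrt(5)) - 8 = 5*I*sqrt(5) - 8 = -8 + 5*I*sqrt(5)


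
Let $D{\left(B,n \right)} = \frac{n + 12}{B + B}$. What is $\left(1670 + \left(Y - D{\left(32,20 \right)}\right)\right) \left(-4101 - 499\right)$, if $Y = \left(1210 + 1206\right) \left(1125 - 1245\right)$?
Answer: $1325952300$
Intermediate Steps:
$D{\left(B,n \right)} = \frac{12 + n}{2 B}$
$Y = -289920$ ($Y = 2416 \left(-120\right) = -289920$)
$\left(1670 + \left(Y - D{\left(32,20 \right)}\right)\right) \left(-4101 - 499\right) = \left(1670 - \left(289920 + \frac{12 + 20}{2 \cdot 32}\right)\right) \left(-4101 - 499\right) = \left(1670 - \left(289920 + \frac{1}{2} \cdot \frac{1}{32} \cdot 32\right)\right) \left(-4600\right) = \left(1670 - \frac{579841}{2}\right) \left(-4600\right) = \left(- \frac{576501}{2}\right) \left(-4600\right) = 1325952300$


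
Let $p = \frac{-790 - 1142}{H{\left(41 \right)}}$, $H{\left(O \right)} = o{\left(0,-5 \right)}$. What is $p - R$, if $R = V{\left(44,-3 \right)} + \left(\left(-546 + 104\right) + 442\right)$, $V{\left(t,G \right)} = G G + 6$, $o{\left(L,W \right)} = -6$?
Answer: $307$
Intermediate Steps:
$H{\left(O \right)} = -6$
$V{\left(t,G \right)} = 6 + G^{2}$ ($V{\left(t,G \right)} = G^{2} + 6 = 6 + G^{2}$)
$R = 15$ ($R = \left(6 + \left(-3\right)^{2}\right) + \left(\left(-546 + 104\right) + 442\right) = \left(6 + 9\right) + \left(-442 + 442\right) = 15 + 0 = 15$)
$p = 322$ ($p = \frac{-790 - 1142}{-6} = \left(-790 - 1142\right) \left(- \frac{1}{6}\right) = \left(-1932\right) \left(- \frac{1}{6}\right) = 322$)
$p - R = 322 - 15 = 307$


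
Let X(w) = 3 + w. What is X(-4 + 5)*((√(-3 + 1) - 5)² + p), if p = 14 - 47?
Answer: -40 - 40*I*√2 ≈ -40.0 - 56.569*I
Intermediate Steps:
p = -33
X(-4 + 5)*((√(-3 + 1) - 5)² + p) = (3 + (-4 + 5))*((√(-3 + 1) - 5)² - 33) = (3 + 1)*((√(-2) - 5)² - 33) = 4*((I*√2 - 5)² - 33) = 4*((-5 + I*√2)² - 33) = 4*(-33 + (-5 + I*√2)²) = -132 + 4*(-5 + I*√2)²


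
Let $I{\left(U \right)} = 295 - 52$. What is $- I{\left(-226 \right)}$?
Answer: $-243$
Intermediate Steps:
$I{\left(U \right)} = 243$ ($I{\left(U \right)} = 295 - 52 = 243$)
$- I{\left(-226 \right)} = \left(-1\right) 243 = -243$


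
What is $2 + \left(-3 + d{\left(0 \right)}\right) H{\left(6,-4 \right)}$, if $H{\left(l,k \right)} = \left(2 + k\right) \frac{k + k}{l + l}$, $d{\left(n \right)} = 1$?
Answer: $- \frac{2}{3} \approx -0.66667$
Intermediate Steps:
$H{\left(l,k \right)} = \frac{k \left(2 + k\right)}{l}$ ($H{\left(l,k \right)} = \left(2 + k\right) \frac{2 k}{2 l} = \left(2 + k\right) 2 k \frac{1}{2 l} = \left(2 + k\right) \frac{k}{l} = \frac{k \left(2 + k\right)}{l}$)
$2 + \left(-3 + d{\left(0 \right)}\right) H{\left(6,-4 \right)} = 2 + \left(-3 + 1\right) \left(- \frac{4 \left(2 - 4\right)}{6}\right) = 2 - 2 \left(\left(-4\right) \frac{1}{6} \left(-2\right)\right) = 2 - \frac{8}{3} = - \frac{2}{3}$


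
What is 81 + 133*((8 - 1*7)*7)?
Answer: 1012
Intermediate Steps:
81 + 133*((8 - 1*7)*7) = 81 + 133*((8 - 7)*7) = 81 + 133*(1*7) = 81 + 133*7 = 81 + 931 = 1012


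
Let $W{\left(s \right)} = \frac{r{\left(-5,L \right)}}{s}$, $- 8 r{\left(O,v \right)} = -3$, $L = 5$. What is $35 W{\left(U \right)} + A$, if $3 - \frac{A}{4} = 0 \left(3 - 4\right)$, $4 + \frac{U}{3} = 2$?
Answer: $\frac{157}{16} \approx 9.8125$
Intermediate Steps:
$U = -6$ ($U = -12 + 3 \cdot 2 = -12 + 6 = -6$)
$r{\left(O,v \right)} = \frac{3}{8}$ ($r{\left(O,v \right)} = \left(- \frac{1}{8}\right) \left(-3\right) = \frac{3}{8}$)
$W{\left(s \right)} = \frac{3}{8 s}$
$A = 12$ ($A = 12 - 4 \cdot 0 \left(3 - 4\right) = 12 - 4 \cdot 0 \left(-1\right) = 12 - 0 = 12 + 0 = 12$)
$35 W{\left(U \right)} + A = 35 \frac{3}{8 \left(-6\right)} + 12 = 35 \cdot \frac{3}{8} \left(- \frac{1}{6}\right) + 12 = 35 \left(- \frac{1}{16}\right) + 12 = - \frac{35}{16} + 12 = \frac{157}{16}$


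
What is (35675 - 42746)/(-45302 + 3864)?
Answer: 7071/41438 ≈ 0.17064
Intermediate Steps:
(35675 - 42746)/(-45302 + 3864) = -7071/(-41438) = -7071*(-1/41438) = 7071/41438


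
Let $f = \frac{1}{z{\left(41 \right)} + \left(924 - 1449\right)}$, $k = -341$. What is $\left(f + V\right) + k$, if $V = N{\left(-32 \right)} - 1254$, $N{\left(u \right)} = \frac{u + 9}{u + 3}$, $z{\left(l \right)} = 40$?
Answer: $- \frac{22422549}{14065} \approx -1594.2$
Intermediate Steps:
$N{\left(u \right)} = \frac{9 + u}{3 + u}$
$V = - \frac{36343}{29}$ ($V = \frac{9 - 32}{3 - 32} - 1254 = \frac{1}{-29} \left(-23\right) - 1254 = \left(- \frac{1}{29}\right) \left(-23\right) - 1254 = \frac{23}{29} - 1254 = - \frac{36343}{29} \approx -1253.2$)
$f = - \frac{1}{485}$ ($f = \frac{1}{40 + \left(924 - 1449\right)} = \frac{1}{40 - 525} = \frac{1}{-485} = - \frac{1}{485} \approx -0.0020619$)
$\left(f + V\right) + k = \left(- \frac{1}{485} - \frac{36343}{29}\right) - 341 = - \frac{17626384}{14065} - 341 = - \frac{22422549}{14065}$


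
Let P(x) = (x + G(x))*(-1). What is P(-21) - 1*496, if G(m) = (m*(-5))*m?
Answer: 1730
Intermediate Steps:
G(m) = -5*m² (G(m) = (-5*m)*m = -5*m²)
P(x) = -x + 5*x² (P(x) = (x - 5*x²)*(-1) = -x + 5*x²)
P(-21) - 1*496 = -21*(-1 + 5*(-21)) - 1*496 = -21*(-1 - 105) - 496 = -21*(-106) - 496 = 2226 - 496 = 1730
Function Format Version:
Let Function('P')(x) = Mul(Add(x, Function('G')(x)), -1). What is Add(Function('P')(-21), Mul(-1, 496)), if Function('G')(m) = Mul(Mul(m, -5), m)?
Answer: 1730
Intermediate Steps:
Function('G')(m) = Mul(-5, Pow(m, 2)) (Function('G')(m) = Mul(Mul(-5, m), m) = Mul(-5, Pow(m, 2)))
Function('P')(x) = Add(Mul(-1, x), Mul(5, Pow(x, 2))) (Function('P')(x) = Mul(Add(x, Mul(-5, Pow(x, 2))), -1) = Add(Mul(-1, x), Mul(5, Pow(x, 2))))
Add(Function('P')(-21), Mul(-1, 496)) = Add(Mul(-21, Add(-1, Mul(5, -21))), Mul(-1, 496)) = Add(Mul(-21, Add(-1, -105)), -496) = Add(Mul(-21, -106), -496) = Add(2226, -496) = 1730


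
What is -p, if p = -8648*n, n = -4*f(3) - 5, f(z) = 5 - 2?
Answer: -147016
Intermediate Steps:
f(z) = 3
n = -17 (n = -4*3 - 5 = -12 - 5 = -17)
p = 147016 (p = -8648*(-17) = 147016)
-p = -1*147016 = -147016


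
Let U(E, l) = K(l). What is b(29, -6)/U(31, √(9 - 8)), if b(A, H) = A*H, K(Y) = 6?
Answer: -29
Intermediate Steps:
U(E, l) = 6
b(29, -6)/U(31, √(9 - 8)) = (29*(-6))/6 = -174*⅙ = -29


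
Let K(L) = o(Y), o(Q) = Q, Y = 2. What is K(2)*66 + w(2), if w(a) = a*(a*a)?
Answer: 140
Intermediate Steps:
w(a) = a³ (w(a) = a*a² = a³)
K(L) = 2
K(2)*66 + w(2) = 2*66 + 2³ = 132 + 8 = 140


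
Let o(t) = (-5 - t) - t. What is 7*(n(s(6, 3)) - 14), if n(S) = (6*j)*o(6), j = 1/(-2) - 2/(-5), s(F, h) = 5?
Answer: -133/5 ≈ -26.600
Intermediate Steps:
o(t) = -5 - 2*t
j = -⅒ (j = 1*(-½) - 2*(-⅕) = -½ + ⅖ = -⅒ ≈ -0.10000)
n(S) = 51/5 (n(S) = (6*(-⅒))*(-5 - 2*6) = -3*(-5 - 12)/5 = -⅗*(-17) = 51/5)
7*(n(s(6, 3)) - 14) = 7*(51/5 - 14) = 7*(-19/5) = -133/5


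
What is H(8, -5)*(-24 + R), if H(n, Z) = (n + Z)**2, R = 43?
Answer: 171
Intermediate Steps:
H(n, Z) = (Z + n)**2
H(8, -5)*(-24 + R) = (-5 + 8)**2*(-24 + 43) = 3**2*19 = 9*19 = 171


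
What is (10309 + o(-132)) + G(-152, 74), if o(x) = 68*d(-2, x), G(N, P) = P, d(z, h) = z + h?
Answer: 1271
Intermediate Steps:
d(z, h) = h + z
o(x) = -136 + 68*x (o(x) = 68*(x - 2) = 68*(-2 + x) = -136 + 68*x)
(10309 + o(-132)) + G(-152, 74) = (10309 + (-136 + 68*(-132))) + 74 = (10309 + (-136 - 8976)) + 74 = (10309 - 9112) + 74 = 1197 + 74 = 1271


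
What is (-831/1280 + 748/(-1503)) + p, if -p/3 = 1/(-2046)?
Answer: -751431733/656029440 ≈ -1.1454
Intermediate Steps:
p = 1/682 (p = -3/(-2046) = -3*(-1/2046) = 1/682 ≈ 0.0014663)
(-831/1280 + 748/(-1503)) + p = (-831/1280 + 748/(-1503)) + 1/682 = (-831*1/1280 + 748*(-1/1503)) + 1/682 = (-831/1280 - 748/1503) + 1/682 = -2206433/1923840 + 1/682 = -751431733/656029440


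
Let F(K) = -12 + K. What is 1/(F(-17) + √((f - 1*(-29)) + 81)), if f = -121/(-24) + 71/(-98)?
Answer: -34104/854579 - 14*√806622/854579 ≈ -0.054621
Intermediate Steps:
f = 5077/1176 (f = -121*(-1/24) + 71*(-1/98) = 121/24 - 71/98 = 5077/1176 ≈ 4.3172)
1/(F(-17) + √((f - 1*(-29)) + 81)) = 1/((-12 - 17) + √((5077/1176 - 1*(-29)) + 81)) = 1/(-29 + √((5077/1176 + 29) + 81)) = 1/(-29 + √(39181/1176 + 81)) = 1/(-29 + √(134437/1176)) = 1/(-29 + √806622/84)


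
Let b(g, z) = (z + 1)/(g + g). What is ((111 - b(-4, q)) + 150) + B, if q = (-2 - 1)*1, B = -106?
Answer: 619/4 ≈ 154.75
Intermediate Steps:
q = -3 (q = -3*1 = -3)
b(g, z) = (1 + z)/(2*g) (b(g, z) = (1 + z)/((2*g)) = (1 + z)*(1/(2*g)) = (1 + z)/(2*g))
((111 - b(-4, q)) + 150) + B = ((111 - (1 - 3)/(2*(-4))) + 150) - 106 = ((111 - (-1)*(-2)/(2*4)) + 150) - 106 = ((111 - 1*¼) + 150) - 106 = ((111 - ¼) + 150) - 106 = (443/4 + 150) - 106 = 1043/4 - 106 = 619/4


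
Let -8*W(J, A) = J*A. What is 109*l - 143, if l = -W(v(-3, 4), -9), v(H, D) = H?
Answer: 1799/8 ≈ 224.88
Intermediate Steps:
W(J, A) = -A*J/8 (W(J, A) = -J*A/8 = -A*J/8)
l = 27/8 (l = -(-1)*(-9)*(-3)/8 = -1*(-27/8) = 27/8 ≈ 3.3750)
109*l - 143 = 109*(27/8) - 143 = 2943/8 - 143 = 1799/8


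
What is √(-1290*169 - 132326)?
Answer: 8*I*√5474 ≈ 591.89*I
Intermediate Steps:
√(-1290*169 - 132326) = √(-218010 - 132326) = √(-350336) = 8*I*√5474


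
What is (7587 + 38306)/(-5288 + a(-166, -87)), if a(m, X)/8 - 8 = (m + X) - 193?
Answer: -45893/8792 ≈ -5.2199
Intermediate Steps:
a(m, X) = -1480 + 8*X + 8*m (a(m, X) = 64 + 8*((m + X) - 193) = 64 + 8*((X + m) - 193) = 64 + 8*(-193 + X + m) = 64 + (-1544 + 8*X + 8*m) = -1480 + 8*X + 8*m)
(7587 + 38306)/(-5288 + a(-166, -87)) = (7587 + 38306)/(-5288 + (-1480 + 8*(-87) + 8*(-166))) = 45893/(-5288 + (-1480 - 696 - 1328)) = 45893/(-5288 - 3504) = 45893/(-8792) = 45893*(-1/8792) = -45893/8792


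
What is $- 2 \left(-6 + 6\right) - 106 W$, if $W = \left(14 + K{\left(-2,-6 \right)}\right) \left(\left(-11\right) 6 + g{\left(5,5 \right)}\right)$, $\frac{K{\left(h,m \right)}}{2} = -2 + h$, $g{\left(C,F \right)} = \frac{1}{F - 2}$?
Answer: $41764$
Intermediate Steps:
$g{\left(C,F \right)} = \frac{1}{-2 + F}$
$K{\left(h,m \right)} = -4 + 2 h$ ($K{\left(h,m \right)} = 2 \left(-2 + h\right) = -4 + 2 h$)
$W = -394$ ($W = \left(14 + \left(-4 + 2 \left(-2\right)\right)\right) \left(\left(-11\right) 6 + \frac{1}{-2 + 5}\right) = \left(14 - 8\right) \left(-66 + \frac{1}{3}\right) = 6 \left(- \frac{197}{3}\right) = -394$)
$- 2 \left(-6 + 6\right) - 106 W = - 2 \left(-6 + 6\right) - -41764 = \left(-2\right) 0 + 41764 = 0 + 41764 = 41764$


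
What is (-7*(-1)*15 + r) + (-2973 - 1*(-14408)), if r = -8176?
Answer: 3364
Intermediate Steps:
(-7*(-1)*15 + r) + (-2973 - 1*(-14408)) = (-7*(-1)*15 - 8176) + (-2973 - 1*(-14408)) = (7*15 - 8176) + (-2973 + 14408) = (105 - 8176) + 11435 = -8071 + 11435 = 3364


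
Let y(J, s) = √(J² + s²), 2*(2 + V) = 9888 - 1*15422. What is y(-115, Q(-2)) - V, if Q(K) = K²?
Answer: 2769 + √13241 ≈ 2884.1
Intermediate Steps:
V = -2769 (V = -2 + (9888 - 1*15422)/2 = -2 + (9888 - 15422)/2 = -2 + (½)*(-5534) = -2 - 2767 = -2769)
y(-115, Q(-2)) - V = √((-115)² + ((-2)²)²) - 1*(-2769) = √(13225 + 4²) + 2769 = √(13225 + 16) + 2769 = √13241 + 2769 = 2769 + √13241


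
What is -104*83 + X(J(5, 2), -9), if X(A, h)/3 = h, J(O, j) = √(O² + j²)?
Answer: -8659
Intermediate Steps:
X(A, h) = 3*h
-104*83 + X(J(5, 2), -9) = -104*83 + 3*(-9) = -8632 - 27 = -8659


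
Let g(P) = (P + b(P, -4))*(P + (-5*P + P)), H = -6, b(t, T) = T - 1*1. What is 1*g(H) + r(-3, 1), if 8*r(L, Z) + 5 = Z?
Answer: -397/2 ≈ -198.50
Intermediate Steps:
b(t, T) = -1 + T (b(t, T) = T - 1 = -1 + T)
r(L, Z) = -5/8 + Z/8
g(P) = -3*P*(-5 + P) (g(P) = (P + (-1 - 4))*(P + (-5*P + P)) = (P - 5)*(P - 4*P) = (-5 + P)*(-3*P) = -3*P*(-5 + P))
1*g(H) + r(-3, 1) = 1*(3*(-6)*(5 - 1*(-6))) + (-5/8 + (⅛)*1) = 1*(3*(-6)*(5 + 6)) + (-5/8 + ⅛) = 1*(3*(-6)*11) - ½ = 1*(-198) - ½ = -198 - ½ = -397/2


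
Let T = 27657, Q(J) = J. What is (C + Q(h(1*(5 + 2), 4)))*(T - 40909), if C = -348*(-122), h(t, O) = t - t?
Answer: -562626912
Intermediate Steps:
h(t, O) = 0
C = 42456
(C + Q(h(1*(5 + 2), 4)))*(T - 40909) = (42456 + 0)*(27657 - 40909) = 42456*(-13252) = -562626912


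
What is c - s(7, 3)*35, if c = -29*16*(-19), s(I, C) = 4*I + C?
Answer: 7731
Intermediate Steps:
s(I, C) = C + 4*I
c = 8816 (c = -464*(-19) = 8816)
c - s(7, 3)*35 = 8816 - (3 + 4*7)*35 = 8816 - (3 + 28)*35 = 8816 - 31*35 = 8816 - 1*1085 = 8816 - 1085 = 7731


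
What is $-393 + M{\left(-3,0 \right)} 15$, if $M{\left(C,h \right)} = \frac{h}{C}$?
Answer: $-393$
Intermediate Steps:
$-393 + M{\left(-3,0 \right)} 15 = -393 + \frac{0}{-3} \cdot 15 = -393 + 0 \left(- \frac{1}{3}\right) 15 = -393 + 0 \cdot 15 = -393 + 0 = -393$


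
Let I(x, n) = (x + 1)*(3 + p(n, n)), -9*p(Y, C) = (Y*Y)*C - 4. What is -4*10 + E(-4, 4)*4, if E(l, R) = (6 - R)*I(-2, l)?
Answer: -1120/9 ≈ -124.44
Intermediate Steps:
p(Y, C) = 4/9 - C*Y**2/9 (p(Y, C) = -((Y*Y)*C - 4)/9 = -(Y**2*C - 4)/9 = -(C*Y**2 - 4)/9 = -(-4 + C*Y**2)/9 = 4/9 - C*Y**2/9)
I(x, n) = (1 + x)*(31/9 - n**3/9) (I(x, n) = (x + 1)*(3 + (4/9 - n*n**2/9)) = (1 + x)*(3 + (4/9 - n**3/9)) = (1 + x)*(31/9 - n**3/9))
E(l, R) = (6 - R)*(-31/9 + l**3/9) (E(l, R) = (6 - R)*(31/9 - l**3/9 + (31/9)*(-2) - 1/9*(-2)*l**3) = (6 - R)*(31/9 - l**3/9 - 62/9 + 2*l**3/9) = (6 - R)*(-31/9 + l**3/9))
-4*10 + E(-4, 4)*4 = -4*10 + ((-6 + 4)*(31 - 1*(-4)**3)/9)*4 = -40 + ((1/9)*(-2)*(31 - 1*(-64)))*4 = -40 + ((1/9)*(-2)*(31 + 64))*4 = -40 + ((1/9)*(-2)*95)*4 = -40 - 190/9*4 = -40 - 760/9 = -1120/9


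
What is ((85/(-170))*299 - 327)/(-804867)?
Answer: 953/1609734 ≈ 0.00059202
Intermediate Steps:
((85/(-170))*299 - 327)/(-804867) = ((85*(-1/170))*299 - 327)*(-1/804867) = (-½*299 - 327)*(-1/804867) = (-299/2 - 327)*(-1/804867) = -953/2*(-1/804867) = 953/1609734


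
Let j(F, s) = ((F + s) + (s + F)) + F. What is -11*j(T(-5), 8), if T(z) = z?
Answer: -11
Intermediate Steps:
j(F, s) = 2*s + 3*F (j(F, s) = ((F + s) + (F + s)) + F = (2*F + 2*s) + F = 2*s + 3*F)
-11*j(T(-5), 8) = -11*(2*8 + 3*(-5)) = -11*(16 - 15) = -11*1 = -11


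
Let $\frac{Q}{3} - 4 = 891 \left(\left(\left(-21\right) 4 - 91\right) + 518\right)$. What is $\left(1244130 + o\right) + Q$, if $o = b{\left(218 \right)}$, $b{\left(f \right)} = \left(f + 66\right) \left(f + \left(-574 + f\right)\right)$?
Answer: $2121789$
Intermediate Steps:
$Q = 916851$ ($Q = 12 + 3 \cdot 891 \left(\left(\left(-21\right) 4 - 91\right) + 518\right) = 12 + 3 \cdot 891 \left(\left(-84 - 91\right) + 518\right) = 12 + 3 \cdot 891 \left(-175 + 518\right) = 12 + 3 \cdot 891 \cdot 343 = 12 + 3 \cdot 305613 = 12 + 916839 = 916851$)
$b{\left(f \right)} = \left(-574 + 2 f\right) \left(66 + f\right)$ ($b{\left(f \right)} = \left(66 + f\right) \left(-574 + 2 f\right) = \left(-574 + 2 f\right) \left(66 + f\right)$)
$o = -39192$ ($o = -37884 - 96356 + 2 \cdot 218^{2} = -37884 - 96356 + 2 \cdot 47524 = -37884 - 96356 + 95048 = -39192$)
$\left(1244130 + o\right) + Q = \left(1244130 - 39192\right) + 916851 = 1204938 + 916851 = 2121789$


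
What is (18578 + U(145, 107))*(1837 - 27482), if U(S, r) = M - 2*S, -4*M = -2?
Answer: -938017165/2 ≈ -4.6901e+8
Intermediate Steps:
M = ½ (M = -¼*(-2) = ½ ≈ 0.50000)
U(S, r) = ½ - 2*S
(18578 + U(145, 107))*(1837 - 27482) = (18578 + (½ - 2*145))*(1837 - 27482) = (18578 + (½ - 290))*(-25645) = (18578 - 579/2)*(-25645) = (36577/2)*(-25645) = -938017165/2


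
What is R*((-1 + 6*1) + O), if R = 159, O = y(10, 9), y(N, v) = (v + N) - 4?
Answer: 3180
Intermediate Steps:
y(N, v) = -4 + N + v (y(N, v) = (N + v) - 4 = -4 + N + v)
O = 15 (O = -4 + 10 + 9 = 15)
R*((-1 + 6*1) + O) = 159*((-1 + 6*1) + 15) = 159*((-1 + 6) + 15) = 159*(5 + 15) = 159*20 = 3180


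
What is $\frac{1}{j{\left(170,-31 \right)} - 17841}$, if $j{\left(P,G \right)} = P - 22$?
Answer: $- \frac{1}{17693} \approx -5.652 \cdot 10^{-5}$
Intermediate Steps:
$j{\left(P,G \right)} = -22 + P$ ($j{\left(P,G \right)} = P - 22 = -22 + P$)
$\frac{1}{j{\left(170,-31 \right)} - 17841} = \frac{1}{\left(-22 + 170\right) - 17841} = \frac{1}{148 - 17841} = \frac{1}{-17693} = - \frac{1}{17693}$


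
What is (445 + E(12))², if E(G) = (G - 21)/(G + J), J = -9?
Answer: 195364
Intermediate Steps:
E(G) = (-21 + G)/(-9 + G) (E(G) = (G - 21)/(G - 9) = (-21 + G)/(-9 + G))
(445 + E(12))² = (445 + (-21 + 12)/(-9 + 12))² = (445 - 9/3)² = (445 + (⅓)*(-9))² = (445 - 3)² = 442² = 195364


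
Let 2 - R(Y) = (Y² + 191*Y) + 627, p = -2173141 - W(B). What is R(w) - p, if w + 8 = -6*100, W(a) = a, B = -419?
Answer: 1918561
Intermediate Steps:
w = -608 (w = -8 - 6*100 = -8 - 600 = -608)
p = -2172722 (p = -2173141 - 1*(-419) = -2173141 + 419 = -2172722)
R(Y) = -625 - Y² - 191*Y (R(Y) = 2 - ((Y² + 191*Y) + 627) = 2 - (627 + Y² + 191*Y) = 2 + (-627 - Y² - 191*Y) = -625 - Y² - 191*Y)
R(w) - p = (-625 - 1*(-608)² - 191*(-608)) - 1*(-2172722) = (-625 - 1*369664 + 116128) + 2172722 = (-625 - 369664 + 116128) + 2172722 = -254161 + 2172722 = 1918561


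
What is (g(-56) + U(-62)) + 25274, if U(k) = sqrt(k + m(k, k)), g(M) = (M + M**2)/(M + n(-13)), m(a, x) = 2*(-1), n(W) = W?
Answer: 1740826/69 + 8*I ≈ 25229.0 + 8.0*I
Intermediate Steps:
m(a, x) = -2
g(M) = (M + M**2)/(-13 + M) (g(M) = (M + M**2)/(M - 13) = (M + M**2)/(-13 + M))
U(k) = sqrt(-2 + k) (U(k) = sqrt(k - 2) = sqrt(-2 + k))
(g(-56) + U(-62)) + 25274 = (-56*(1 - 56)/(-13 - 56) + sqrt(-2 - 62)) + 25274 = (-56*(-55)/(-69) + sqrt(-64)) + 25274 = (-56*(-1/69)*(-55) + 8*I) + 25274 = (-3080/69 + 8*I) + 25274 = 1740826/69 + 8*I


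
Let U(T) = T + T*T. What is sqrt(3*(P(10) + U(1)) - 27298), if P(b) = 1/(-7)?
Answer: I*sqrt(1337329)/7 ≈ 165.2*I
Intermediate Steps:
P(b) = -1/7
U(T) = T + T**2
sqrt(3*(P(10) + U(1)) - 27298) = sqrt(3*(-1/7 + 1*(1 + 1)) - 27298) = sqrt(3*(-1/7 + 1*2) - 27298) = sqrt(3*(-1/7 + 2) - 27298) = sqrt(3*(13/7) - 27298) = sqrt(39/7 - 27298) = sqrt(-191047/7) = I*sqrt(1337329)/7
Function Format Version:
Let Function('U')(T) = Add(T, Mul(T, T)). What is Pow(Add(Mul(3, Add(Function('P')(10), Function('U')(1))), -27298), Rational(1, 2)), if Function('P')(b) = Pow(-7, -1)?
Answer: Mul(Rational(1, 7), I, Pow(1337329, Rational(1, 2))) ≈ Mul(165.20, I)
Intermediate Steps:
Function('P')(b) = Rational(-1, 7)
Function('U')(T) = Add(T, Pow(T, 2))
Pow(Add(Mul(3, Add(Function('P')(10), Function('U')(1))), -27298), Rational(1, 2)) = Pow(Add(Mul(3, Add(Rational(-1, 7), Mul(1, Add(1, 1)))), -27298), Rational(1, 2)) = Pow(Add(Mul(3, Add(Rational(-1, 7), Mul(1, 2))), -27298), Rational(1, 2)) = Pow(Add(Mul(3, Add(Rational(-1, 7), 2)), -27298), Rational(1, 2)) = Pow(Add(Mul(3, Rational(13, 7)), -27298), Rational(1, 2)) = Pow(Add(Rational(39, 7), -27298), Rational(1, 2)) = Pow(Rational(-191047, 7), Rational(1, 2)) = Mul(Rational(1, 7), I, Pow(1337329, Rational(1, 2)))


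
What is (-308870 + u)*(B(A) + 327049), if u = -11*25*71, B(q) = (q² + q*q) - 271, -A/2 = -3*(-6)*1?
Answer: -108163461150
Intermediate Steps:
A = -36 (A = -2*(-3*(-6)) = -36 ≈ -36.000)
B(q) = -271 + 2*q² (B(q) = (q² + q²) - 271 = 2*q² - 271 = -271 + 2*q²)
u = -19525 (u = -275*71 = -19525)
(-308870 + u)*(B(A) + 327049) = (-308870 - 19525)*((-271 + 2*(-36)²) + 327049) = -328395*((-271 + 2*1296) + 327049) = -328395*((-271 + 2592) + 327049) = -328395*(2321 + 327049) = -328395*329370 = -108163461150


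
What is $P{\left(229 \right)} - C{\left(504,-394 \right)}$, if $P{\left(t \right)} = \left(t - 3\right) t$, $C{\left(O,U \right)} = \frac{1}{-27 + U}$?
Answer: $\frac{21788435}{421} \approx 51754.0$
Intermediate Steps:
$P{\left(t \right)} = t \left(-3 + t\right)$ ($P{\left(t \right)} = \left(-3 + t\right) t = t \left(-3 + t\right)$)
$P{\left(229 \right)} - C{\left(504,-394 \right)} = 229 \left(-3 + 229\right) - \frac{1}{-27 - 394} = 229 \cdot 226 - \frac{1}{-421} = 51754 - - \frac{1}{421} = 51754 + \frac{1}{421} = \frac{21788435}{421}$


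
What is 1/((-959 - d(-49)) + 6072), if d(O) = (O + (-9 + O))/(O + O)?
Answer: 98/500967 ≈ 0.00019562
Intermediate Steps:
d(O) = (-9 + 2*O)/(2*O) (d(O) = (-9 + 2*O)/((2*O)) = (-9 + 2*O)*(1/(2*O)) = (-9 + 2*O)/(2*O))
1/((-959 - d(-49)) + 6072) = 1/((-959 - (-9/2 - 49)/(-49)) + 6072) = 1/((-959 - (-1)*(-107)/(49*2)) + 6072) = 1/((-959 - 1*107/98) + 6072) = 1/((-959 - 107/98) + 6072) = 1/(-94089/98 + 6072) = 1/(500967/98) = 98/500967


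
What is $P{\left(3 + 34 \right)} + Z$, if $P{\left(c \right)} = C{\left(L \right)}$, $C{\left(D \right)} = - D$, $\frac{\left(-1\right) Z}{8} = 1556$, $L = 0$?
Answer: $-12448$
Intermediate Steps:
$Z = -12448$ ($Z = \left(-8\right) 1556 = -12448$)
$P{\left(c \right)} = 0$ ($P{\left(c \right)} = \left(-1\right) 0 = 0$)
$P{\left(3 + 34 \right)} + Z = 0 - 12448 = -12448$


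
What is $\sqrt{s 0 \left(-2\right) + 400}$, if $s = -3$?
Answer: $20$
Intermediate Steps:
$\sqrt{s 0 \left(-2\right) + 400} = \sqrt{\left(-3\right) 0 \left(-2\right) + 400} = \sqrt{0 \left(-2\right) + 400} = \sqrt{0 + 400} = \sqrt{400} = 20$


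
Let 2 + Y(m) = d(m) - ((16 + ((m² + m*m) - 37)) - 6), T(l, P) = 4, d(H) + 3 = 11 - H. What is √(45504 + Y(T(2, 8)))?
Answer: √45501 ≈ 213.31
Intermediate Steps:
d(H) = 8 - H (d(H) = -3 + (11 - H) = 8 - H)
Y(m) = 33 - m - 2*m² (Y(m) = -2 + ((8 - m) - ((16 + ((m² + m*m) - 37)) - 6)) = -2 + ((8 - m) - ((16 + ((m² + m²) - 37)) - 6)) = -2 + ((8 - m) - ((16 + (2*m² - 37)) - 6)) = -2 + ((8 - m) - ((16 + (-37 + 2*m²)) - 6)) = -2 + ((8 - m) - ((-21 + 2*m²) - 6)) = -2 + ((8 - m) - (-27 + 2*m²)) = -2 + ((8 - m) + (27 - 2*m²)) = -2 + (35 - m - 2*m²) = 33 - m - 2*m²)
√(45504 + Y(T(2, 8))) = √(45504 + (33 - 1*4 - 2*4²)) = √(45504 + (33 - 4 - 2*16)) = √(45504 + (33 - 4 - 32)) = √(45504 - 3) = √45501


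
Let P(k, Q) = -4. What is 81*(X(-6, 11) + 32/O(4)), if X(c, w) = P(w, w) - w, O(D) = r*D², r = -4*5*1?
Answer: -12231/10 ≈ -1223.1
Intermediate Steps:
r = -20 (r = -20*1 = -20)
O(D) = -20*D²
X(c, w) = -4 - w
81*(X(-6, 11) + 32/O(4)) = 81*((-4 - 1*11) + 32/((-20*4²))) = 81*((-4 - 11) + 32/((-20*16))) = 81*(-15 + 32/(-320)) = 81*(-15 + 32*(-1/320)) = 81*(-15 - ⅒) = 81*(-151/10) = -12231/10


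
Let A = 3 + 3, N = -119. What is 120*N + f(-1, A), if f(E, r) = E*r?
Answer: -14286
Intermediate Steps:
A = 6
120*N + f(-1, A) = 120*(-119) - 1*6 = -14280 - 6 = -14286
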